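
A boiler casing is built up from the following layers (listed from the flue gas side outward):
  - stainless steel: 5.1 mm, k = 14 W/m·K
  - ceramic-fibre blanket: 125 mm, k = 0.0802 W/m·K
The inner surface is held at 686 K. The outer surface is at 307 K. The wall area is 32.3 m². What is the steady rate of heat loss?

Q ≈ 7850 W

Series thermal resistances:
R_stainless steel = L/(kA) = 0.0051/(14×32.3) = 1.128×10^-5 K/W
R_ceramic-fibre blanket = L/(kA) = 0.125/(0.0802×32.3) = 0.04825 K/W
R_total = 0.04827 K/W
Q = ΔT / R_total = 379 / 0.04827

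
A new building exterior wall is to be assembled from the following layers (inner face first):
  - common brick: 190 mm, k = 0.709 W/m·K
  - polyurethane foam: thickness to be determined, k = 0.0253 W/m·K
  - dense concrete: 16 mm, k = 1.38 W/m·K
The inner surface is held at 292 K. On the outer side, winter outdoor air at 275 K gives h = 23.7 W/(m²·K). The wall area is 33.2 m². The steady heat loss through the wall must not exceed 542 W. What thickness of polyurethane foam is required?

L ≈ 18.2 mm

Model the wall as resistances in series:
R_common brick = L/(kA) = 0.19/(0.709×33.2) = 0.008072 K/W
R_dense concrete = L/(kA) = 0.016/(1.38×33.2) = 3.492×10^-4 K/W
R_outer film = 1/(h_o·A) = 1/(23.7×33.2) = 0.001271 K/W
Sum of the known resistances R_other = 0.009692 K/W
Required total resistance R_tot = ΔT/Q_allow = 17/542 = 0.03137 K/W
R_polyurethane foam = R_tot − R_other = 0.02167 K/W
L = R·k·A = 0.02167×0.0253×33.2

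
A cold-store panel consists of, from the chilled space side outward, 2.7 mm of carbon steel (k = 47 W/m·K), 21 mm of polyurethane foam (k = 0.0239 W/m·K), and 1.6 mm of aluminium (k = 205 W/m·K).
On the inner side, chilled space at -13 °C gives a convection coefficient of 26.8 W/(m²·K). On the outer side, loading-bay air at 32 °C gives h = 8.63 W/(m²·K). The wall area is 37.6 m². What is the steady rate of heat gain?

Model the wall as resistances in series:
R_inner film = 1/(h_i·A) = 1/(26.8×37.6) = 9.924×10^-4 K/W
R_carbon steel = L/(kA) = 0.0027/(47×37.6) = 1.528×10^-6 K/W
R_polyurethane foam = L/(kA) = 0.021/(0.0239×37.6) = 0.02337 K/W
R_aluminium = L/(kA) = 0.0016/(205×37.6) = 2.076×10^-7 K/W
R_outer film = 1/(h_o·A) = 1/(8.63×37.6) = 0.003082 K/W
R_total = 0.02744 K/W
Q = ΔT / R_total = 45 / 0.02744

Q ≈ 1640 W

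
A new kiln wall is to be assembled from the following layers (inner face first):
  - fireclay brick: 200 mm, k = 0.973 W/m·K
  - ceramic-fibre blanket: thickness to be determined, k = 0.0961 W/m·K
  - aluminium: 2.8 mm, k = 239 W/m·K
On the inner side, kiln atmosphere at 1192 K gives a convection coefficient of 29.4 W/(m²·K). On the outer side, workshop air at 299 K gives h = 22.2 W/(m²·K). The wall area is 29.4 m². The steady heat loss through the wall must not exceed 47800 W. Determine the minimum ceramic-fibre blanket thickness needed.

L ≈ 25.4 mm

Thermal resistances in series:
R_inner film = 1/(h_i·A) = 1/(29.4×29.4) = 0.001157 K/W
R_fireclay brick = L/(kA) = 0.2/(0.973×29.4) = 0.006991 K/W
R_aluminium = L/(kA) = 0.0028/(239×29.4) = 3.985×10^-7 K/W
R_outer film = 1/(h_o·A) = 1/(22.2×29.4) = 0.001532 K/W
Sum of the known resistances R_other = 0.009681 K/W
Required total resistance R_tot = ΔT/Q_allow = 893/47800 = 0.01868 K/W
R_ceramic-fibre blanket = R_tot − R_other = 0.009001 K/W
L = R·k·A = 0.009001×0.0961×29.4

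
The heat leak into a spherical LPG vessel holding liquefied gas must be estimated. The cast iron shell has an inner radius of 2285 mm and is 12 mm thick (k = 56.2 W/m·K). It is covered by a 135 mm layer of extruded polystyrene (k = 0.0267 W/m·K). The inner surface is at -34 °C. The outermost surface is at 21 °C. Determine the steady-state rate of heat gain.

For a spherical shell R = (1/r₁ − 1/r₂)/(4πk); film R = 1/(h·4πr²). In series:
R_cast iron shell = (1/2.285 − 1/2.297)/(4π×56.2) = 3.237×10^-6 K/W
R_extruded polystyrene = (1/2.297 − 1/2.432)/(4π×0.0267) = 0.07203 K/W
R_total = 0.07203 K/W
Q = ΔT/R_total = 55/0.07203

Q ≈ 764 W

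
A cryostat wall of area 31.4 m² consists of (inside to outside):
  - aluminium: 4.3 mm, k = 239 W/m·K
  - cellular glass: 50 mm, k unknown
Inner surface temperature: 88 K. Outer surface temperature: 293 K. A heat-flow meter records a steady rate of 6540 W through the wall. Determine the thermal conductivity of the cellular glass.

Using the resistance-network approach (series):
R_aluminium = L/(kA) = 0.0043/(239×31.4) = 5.73×10^-7 K/W
Sum of known resistances R_other = 5.73×10^-7 K/W
Total R = ΔT/Q = 205/6540 = 0.03135 K/W
R_cellular glass = R_total − R_other = 0.03134 K/W
k = L/(R·A) = 0.05/(0.03134×31.4)

k ≈ 0.0508 W/(m·K)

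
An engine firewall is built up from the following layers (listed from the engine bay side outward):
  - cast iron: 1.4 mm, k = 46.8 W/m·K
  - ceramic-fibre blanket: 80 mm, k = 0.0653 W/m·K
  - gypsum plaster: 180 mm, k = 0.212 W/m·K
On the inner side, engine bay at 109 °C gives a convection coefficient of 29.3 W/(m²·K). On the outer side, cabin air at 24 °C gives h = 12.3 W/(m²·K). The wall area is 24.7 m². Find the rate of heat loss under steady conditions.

Series thermal resistances:
R_inner film = 1/(h_i·A) = 1/(29.3×24.7) = 0.001382 K/W
R_cast iron = L/(kA) = 0.0014/(46.8×24.7) = 1.211×10^-6 K/W
R_ceramic-fibre blanket = L/(kA) = 0.08/(0.0653×24.7) = 0.0496 K/W
R_gypsum plaster = L/(kA) = 0.18/(0.212×24.7) = 0.03437 K/W
R_outer film = 1/(h_o·A) = 1/(12.3×24.7) = 0.003292 K/W
R_total = 0.08865 K/W
Q = ΔT / R_total = 85 / 0.08865

Q ≈ 959 W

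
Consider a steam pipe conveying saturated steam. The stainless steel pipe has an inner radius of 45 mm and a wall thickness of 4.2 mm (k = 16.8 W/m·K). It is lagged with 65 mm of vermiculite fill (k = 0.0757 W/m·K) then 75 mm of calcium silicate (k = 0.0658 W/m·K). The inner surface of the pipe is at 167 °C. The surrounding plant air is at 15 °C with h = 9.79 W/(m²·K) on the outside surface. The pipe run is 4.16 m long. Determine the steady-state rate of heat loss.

Q ≈ 205 W

Cylindrical conduction, so R = ln(r₂/r₁)/(2πkL) per layer, in series:
R_stainless steel pipe wall = ln(49.2/45)/(2π×16.8×4.16) = 2.032×10^-4 K/W
R_vermiculite fill = ln(114.2/49.2)/(2π×0.0757×4.16) = 0.4256 K/W
R_calcium silicate = ln(189.2/114.2)/(2π×0.0658×4.16) = 0.2935 K/W
R_outer film = 1/(h_o·2πr_oL) = 1/(9.79×2π×0.1892×4.16) = 0.02065 K/W
R_total = 0.74 K/W
Q = ΔT/R_total = 152/0.74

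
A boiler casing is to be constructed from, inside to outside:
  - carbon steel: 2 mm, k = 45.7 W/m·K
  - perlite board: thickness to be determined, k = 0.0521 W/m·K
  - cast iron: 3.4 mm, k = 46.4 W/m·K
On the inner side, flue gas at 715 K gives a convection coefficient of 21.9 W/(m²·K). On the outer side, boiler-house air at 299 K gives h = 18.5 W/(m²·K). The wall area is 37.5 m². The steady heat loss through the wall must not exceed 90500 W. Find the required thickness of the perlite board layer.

L ≈ 3.78 mm

Using the resistance-network approach (series):
R_inner film = 1/(h_i·A) = 1/(21.9×37.5) = 0.001218 K/W
R_carbon steel = L/(kA) = 0.002/(45.7×37.5) = 1.167×10^-6 K/W
R_cast iron = L/(kA) = 0.0034/(46.4×37.5) = 1.954×10^-6 K/W
R_outer film = 1/(h_o·A) = 1/(18.5×37.5) = 0.001441 K/W
Sum of the known resistances R_other = 0.002662 K/W
Required total resistance R_tot = ΔT/Q_allow = 416/90500 = 0.004597 K/W
R_perlite board = R_tot − R_other = 0.001934 K/W
L = R·k·A = 0.001934×0.0521×37.5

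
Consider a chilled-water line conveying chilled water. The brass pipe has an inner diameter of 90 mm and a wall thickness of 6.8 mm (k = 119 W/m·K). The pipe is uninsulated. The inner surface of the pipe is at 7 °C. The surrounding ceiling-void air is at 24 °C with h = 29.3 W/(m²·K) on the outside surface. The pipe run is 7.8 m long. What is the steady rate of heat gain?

Per-layer cylindrical resistances, series-summed:
R_brass pipe wall = ln(51.8/45)/(2π×119×7.8) = 2.413×10^-5 K/W
R_outer film = 1/(h_o·2πr_oL) = 1/(29.3×2π×0.0518×7.8) = 0.01344 K/W
R_total = 0.01347 K/W
Q = ΔT/R_total = 17/0.01347

Q ≈ 1260 W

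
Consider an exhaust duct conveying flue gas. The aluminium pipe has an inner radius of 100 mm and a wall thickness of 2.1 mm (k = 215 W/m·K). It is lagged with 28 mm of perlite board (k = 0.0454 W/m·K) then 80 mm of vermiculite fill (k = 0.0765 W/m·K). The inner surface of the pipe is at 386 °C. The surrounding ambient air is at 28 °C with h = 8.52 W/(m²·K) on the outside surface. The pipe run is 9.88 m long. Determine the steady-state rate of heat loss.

Radial resistances (cylindrical: R_cond = ln(r_o/r_i)/(2πkL), R_conv = 1/(h·2πrL)):
R_aluminium pipe wall = ln(102.1/100)/(2π×215×9.88) = 1.557×10^-6 K/W
R_perlite board = ln(130.1/102.1)/(2π×0.0454×9.88) = 0.08599 K/W
R_vermiculite fill = ln(210.1/130.1)/(2π×0.0765×9.88) = 0.1009 K/W
R_outer film = 1/(h_o·2πr_oL) = 1/(8.52×2π×0.2101×9.88) = 0.008999 K/W
R_total = 0.1959 K/W
Q = ΔT/R_total = 358/0.1959

Q ≈ 1830 W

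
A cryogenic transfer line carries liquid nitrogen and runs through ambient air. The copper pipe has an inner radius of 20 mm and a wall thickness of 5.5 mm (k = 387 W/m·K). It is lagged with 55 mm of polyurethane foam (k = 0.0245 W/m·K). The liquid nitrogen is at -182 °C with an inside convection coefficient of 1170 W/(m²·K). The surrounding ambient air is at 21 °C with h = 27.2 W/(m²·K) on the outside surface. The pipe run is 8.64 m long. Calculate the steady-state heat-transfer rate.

Q ≈ 232 W

Treating each annulus and film as a series resistance:
R_inner film = 1/(h_i·2πr₁L) = 1/(1170×2π×0.02×8.64) = 7.872×10^-4 K/W
R_copper pipe wall = ln(25.5/20)/(2π×387×8.64) = 1.156×10^-5 K/W
R_polyurethane foam = ln(80.5/25.5)/(2π×0.0245×8.64) = 0.8643 K/W
R_outer film = 1/(h_o·2πr_oL) = 1/(27.2×2π×0.0805×8.64) = 0.008413 K/W
R_total = 0.8735 K/W
Q = ΔT/R_total = 203/0.8735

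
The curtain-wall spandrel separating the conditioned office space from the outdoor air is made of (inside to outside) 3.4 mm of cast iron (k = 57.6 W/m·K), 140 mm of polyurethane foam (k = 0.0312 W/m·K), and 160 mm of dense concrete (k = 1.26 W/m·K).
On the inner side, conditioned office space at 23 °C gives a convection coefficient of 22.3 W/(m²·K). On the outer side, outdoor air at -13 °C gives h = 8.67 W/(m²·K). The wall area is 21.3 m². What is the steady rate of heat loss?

Q ≈ 161 W

Using the resistance-network approach (series):
R_inner film = 1/(h_i·A) = 1/(22.3×21.3) = 0.002105 K/W
R_cast iron = L/(kA) = 0.0034/(57.6×21.3) = 2.771×10^-6 K/W
R_polyurethane foam = L/(kA) = 0.14/(0.0312×21.3) = 0.2107 K/W
R_dense concrete = L/(kA) = 0.16/(1.26×21.3) = 0.005962 K/W
R_outer film = 1/(h_o·A) = 1/(8.67×21.3) = 0.005415 K/W
R_total = 0.2242 K/W
Q = ΔT / R_total = 36 / 0.2242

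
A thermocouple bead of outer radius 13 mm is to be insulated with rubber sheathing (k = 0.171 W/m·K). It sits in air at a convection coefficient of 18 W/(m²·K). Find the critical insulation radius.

For a sphere r_cr = 2k/h = 2×0.171/18
r_cr = 19 mm; since the bare radius (13 mm) is below r_cr, adding a thin layer of insulation will *increase* heat loss.

r_cr ≈ 19 mm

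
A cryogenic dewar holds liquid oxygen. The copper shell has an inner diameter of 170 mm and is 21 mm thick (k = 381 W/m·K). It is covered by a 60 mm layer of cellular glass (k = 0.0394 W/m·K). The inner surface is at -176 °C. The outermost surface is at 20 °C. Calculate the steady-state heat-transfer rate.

Q ≈ 28.5 W

Spherical conduction: R = (1/r_in − 1/r_out)/(4πk) per layer; series-sum.
R_copper shell = (1/0.085 − 1/0.106)/(4π×381) = 4.868×10^-4 K/W
R_cellular glass = (1/0.106 − 1/0.166)/(4π×0.0394) = 6.887 K/W
R_total = 6.888 K/W
Q = ΔT/R_total = 196/6.888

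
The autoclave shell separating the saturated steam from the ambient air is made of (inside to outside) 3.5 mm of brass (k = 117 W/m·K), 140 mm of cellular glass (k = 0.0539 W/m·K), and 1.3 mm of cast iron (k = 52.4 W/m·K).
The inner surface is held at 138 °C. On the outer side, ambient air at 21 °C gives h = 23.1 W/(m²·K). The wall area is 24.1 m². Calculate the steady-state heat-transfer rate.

Q ≈ 1070 W

Series thermal resistances:
R_brass = L/(kA) = 0.0035/(117×24.1) = 1.241×10^-6 K/W
R_cellular glass = L/(kA) = 0.14/(0.0539×24.1) = 0.1078 K/W
R_cast iron = L/(kA) = 0.0013/(52.4×24.1) = 1.029×10^-6 K/W
R_outer film = 1/(h_o·A) = 1/(23.1×24.1) = 0.001796 K/W
R_total = 0.1096 K/W
Q = ΔT / R_total = 117 / 0.1096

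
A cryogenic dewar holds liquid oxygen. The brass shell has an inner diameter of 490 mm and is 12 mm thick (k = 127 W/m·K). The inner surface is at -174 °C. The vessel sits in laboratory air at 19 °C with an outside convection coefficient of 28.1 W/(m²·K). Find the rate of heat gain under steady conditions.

Q ≈ 4490 W

Spherical conduction: R = (1/r_in − 1/r_out)/(4πk) per layer; series-sum.
R_brass shell = (1/0.245 − 1/0.257)/(4π×127) = 1.194×10^-4 K/W
R_outer film = 1/(h·4πr_o²) = 1/(28.1×4π×0.257²) = 0.04288 K/W
R_total = 0.043 K/W
Q = ΔT/R_total = 193/0.043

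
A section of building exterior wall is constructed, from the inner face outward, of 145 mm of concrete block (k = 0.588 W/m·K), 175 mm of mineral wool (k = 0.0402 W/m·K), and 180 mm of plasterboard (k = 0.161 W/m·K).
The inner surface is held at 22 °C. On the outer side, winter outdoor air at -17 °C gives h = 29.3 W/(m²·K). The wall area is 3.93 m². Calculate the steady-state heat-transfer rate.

Q ≈ 26.6 W

Treating each layer as a thermal resistance in series:
R_concrete block = L/(kA) = 0.145/(0.588×3.93) = 0.06275 K/W
R_mineral wool = L/(kA) = 0.175/(0.0402×3.93) = 1.108 K/W
R_plasterboard = L/(kA) = 0.18/(0.161×3.93) = 0.2845 K/W
R_outer film = 1/(h_o·A) = 1/(29.3×3.93) = 0.008684 K/W
R_total = 1.464 K/W
Q = ΔT / R_total = 39 / 1.464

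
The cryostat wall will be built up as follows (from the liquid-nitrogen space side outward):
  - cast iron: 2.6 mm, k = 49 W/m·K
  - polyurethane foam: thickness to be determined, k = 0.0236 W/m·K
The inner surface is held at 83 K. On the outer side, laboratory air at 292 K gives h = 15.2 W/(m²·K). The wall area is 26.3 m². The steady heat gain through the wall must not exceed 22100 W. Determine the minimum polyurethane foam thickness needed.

Series thermal resistances:
R_cast iron = L/(kA) = 0.0026/(49×26.3) = 2.018×10^-6 K/W
R_outer film = 1/(h_o·A) = 1/(15.2×26.3) = 0.002502 K/W
Sum of the known resistances R_other = 0.002504 K/W
Required total resistance R_tot = ΔT/Q_allow = 209/22100 = 0.009457 K/W
R_polyurethane foam = R_tot − R_other = 0.006953 K/W
L = R·k·A = 0.006953×0.0236×26.3

L ≈ 4.32 mm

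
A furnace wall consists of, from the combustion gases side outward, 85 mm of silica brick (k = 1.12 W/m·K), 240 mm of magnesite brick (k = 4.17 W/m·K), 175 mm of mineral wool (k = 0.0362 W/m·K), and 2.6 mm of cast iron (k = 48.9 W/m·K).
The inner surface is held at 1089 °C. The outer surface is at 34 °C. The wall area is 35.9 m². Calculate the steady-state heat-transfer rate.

Q ≈ 7620 W

Thermal resistances in series:
R_silica brick = L/(kA) = 0.085/(1.12×35.9) = 0.002114 K/W
R_magnesite brick = L/(kA) = 0.24/(4.17×35.9) = 0.001603 K/W
R_mineral wool = L/(kA) = 0.175/(0.0362×35.9) = 0.1347 K/W
R_cast iron = L/(kA) = 0.0026/(48.9×35.9) = 1.481×10^-6 K/W
R_total = 0.1384 K/W
Q = ΔT / R_total = 1055 / 0.1384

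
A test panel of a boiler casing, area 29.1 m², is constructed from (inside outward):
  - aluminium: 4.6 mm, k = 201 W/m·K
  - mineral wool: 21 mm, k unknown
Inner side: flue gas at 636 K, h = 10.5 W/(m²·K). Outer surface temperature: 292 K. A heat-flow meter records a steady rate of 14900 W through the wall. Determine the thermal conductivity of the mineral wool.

Thermal resistances in series:
R_inner film = 1/(h_i·A) = 1/(10.5×29.1) = 0.003273 K/W
R_aluminium = L/(kA) = 0.0046/(201×29.1) = 7.864×10^-7 K/W
Sum of known resistances R_other = 0.003274 K/W
Total R = ΔT/Q = 344/14900 = 0.02309 K/W
R_mineral wool = R_total − R_other = 0.01981 K/W
k = L/(R·A) = 0.021/(0.01981×29.1)

k ≈ 0.0364 W/(m·K)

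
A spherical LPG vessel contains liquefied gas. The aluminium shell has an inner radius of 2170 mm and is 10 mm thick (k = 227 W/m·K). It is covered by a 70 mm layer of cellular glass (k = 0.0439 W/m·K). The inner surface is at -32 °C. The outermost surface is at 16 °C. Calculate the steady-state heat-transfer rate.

Q ≈ 1860 W

Each spherical layer contributes R = (1/r_i − 1/r_o)/(4πk):
R_aluminium shell = (1/2.17 − 1/2.18)/(4π×227) = 7.411×10^-7 K/W
R_cellular glass = (1/2.18 − 1/2.25)/(4π×0.0439) = 0.02587 K/W
R_total = 0.02587 K/W
Q = ΔT/R_total = 48/0.02587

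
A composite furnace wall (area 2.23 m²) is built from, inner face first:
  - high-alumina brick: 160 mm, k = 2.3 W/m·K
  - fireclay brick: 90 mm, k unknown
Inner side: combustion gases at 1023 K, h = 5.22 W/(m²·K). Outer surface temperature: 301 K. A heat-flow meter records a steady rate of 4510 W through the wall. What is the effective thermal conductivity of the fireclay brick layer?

k ≈ 0.939 W/(m·K)

Thermal resistances in series:
R_inner film = 1/(h_i·A) = 1/(5.22×2.23) = 0.08591 K/W
R_high-alumina brick = L/(kA) = 0.16/(2.3×2.23) = 0.0312 K/W
Sum of known resistances R_other = 0.1171 K/W
Total R = ΔT/Q = 722/4510 = 0.1601 K/W
R_fireclay brick = R_total − R_other = 0.04299 K/W
k = L/(R·A) = 0.09/(0.04299×2.23)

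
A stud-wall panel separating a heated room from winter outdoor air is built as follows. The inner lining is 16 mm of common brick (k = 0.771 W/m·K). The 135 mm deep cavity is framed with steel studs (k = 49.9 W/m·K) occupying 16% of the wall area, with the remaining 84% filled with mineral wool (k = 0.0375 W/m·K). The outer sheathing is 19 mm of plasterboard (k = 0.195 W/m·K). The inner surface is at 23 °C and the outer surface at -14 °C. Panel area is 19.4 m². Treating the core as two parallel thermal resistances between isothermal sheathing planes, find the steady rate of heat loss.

Q ≈ 5320 W

Sheathing layers in series; stud and cavity paths in parallel between them.
R_inner = 0.016/(0.771×19.4) = 0.00107 K/W
R_stud  = 0.135/(49.9×0.16×19.4) = 8.716×10^-4 K/W
R_cav   = 0.135/(0.0375×0.84×19.4) = 0.2209 K/W
1/R_core = 1/R_stud + 1/R_cav → R_core = 8.682×10^-4 K/W
R_outer = 0.019/(0.195×19.4) = 0.005022 K/W
R_total = 0.00696 K/W
Q = ΔT/R_total = 37/0.00696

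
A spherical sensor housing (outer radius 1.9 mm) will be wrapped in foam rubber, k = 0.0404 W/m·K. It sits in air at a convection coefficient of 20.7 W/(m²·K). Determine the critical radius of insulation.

For a sphere r_cr = 2k/h = 2×0.0404/20.7
r_cr = 3.9 mm; since the bare radius (1.9 mm) is below r_cr, adding a thin layer of insulation will *increase* heat loss.

r_cr ≈ 3.9 mm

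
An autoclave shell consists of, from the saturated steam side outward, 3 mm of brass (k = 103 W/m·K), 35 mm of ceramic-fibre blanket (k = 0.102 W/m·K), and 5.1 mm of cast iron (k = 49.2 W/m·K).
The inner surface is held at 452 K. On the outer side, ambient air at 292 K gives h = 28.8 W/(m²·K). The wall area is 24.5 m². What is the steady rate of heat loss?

Thermal resistances in series:
R_brass = L/(kA) = 0.003/(103×24.5) = 1.189×10^-6 K/W
R_ceramic-fibre blanket = L/(kA) = 0.035/(0.102×24.5) = 0.01401 K/W
R_cast iron = L/(kA) = 0.0051/(49.2×24.5) = 4.231×10^-6 K/W
R_outer film = 1/(h_o·A) = 1/(28.8×24.5) = 0.001417 K/W
R_total = 0.01543 K/W
Q = ΔT / R_total = 160 / 0.01543

Q ≈ 10400 W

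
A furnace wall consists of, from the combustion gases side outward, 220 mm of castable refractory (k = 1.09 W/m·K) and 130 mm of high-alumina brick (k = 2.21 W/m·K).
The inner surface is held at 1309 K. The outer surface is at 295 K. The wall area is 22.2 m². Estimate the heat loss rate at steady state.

Q ≈ 86400 W

Series thermal resistances:
R_castable refractory = L/(kA) = 0.22/(1.09×22.2) = 0.009092 K/W
R_high-alumina brick = L/(kA) = 0.13/(2.21×22.2) = 0.00265 K/W
R_total = 0.01174 K/W
Q = ΔT / R_total = 1014 / 0.01174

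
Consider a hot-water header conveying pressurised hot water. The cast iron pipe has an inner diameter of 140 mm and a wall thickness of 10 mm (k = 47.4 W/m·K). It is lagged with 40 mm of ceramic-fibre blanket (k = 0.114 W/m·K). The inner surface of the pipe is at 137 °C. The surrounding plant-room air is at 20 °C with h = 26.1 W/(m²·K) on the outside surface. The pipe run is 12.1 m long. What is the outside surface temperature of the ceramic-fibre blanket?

T ≈ 29.6 °C

Cylindrical conduction, so R = ln(r₂/r₁)/(2πkL) per layer, in series:
R_cast iron pipe wall = ln(80/70)/(2π×47.4×12.1) = 3.705×10^-5 K/W
R_ceramic-fibre blanket = ln(120/80)/(2π×0.114×12.1) = 0.04678 K/W
R_outer film = 1/(h_o·2πr_oL) = 1/(26.1×2π×0.12×12.1) = 0.0042 K/W
R_total = 0.05102 K/W
Q = ΔT/R_total = 117/0.05102
Q = 2290 W
T_interface = T_inner − Q·ΣR(inner→interface) = 137 − 2290×0.04682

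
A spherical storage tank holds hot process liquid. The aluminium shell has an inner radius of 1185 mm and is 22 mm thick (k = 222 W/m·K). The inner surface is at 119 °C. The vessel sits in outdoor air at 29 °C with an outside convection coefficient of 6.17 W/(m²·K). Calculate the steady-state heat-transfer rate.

Each spherical layer contributes R = (1/r_i − 1/r_o)/(4πk):
R_aluminium shell = (1/1.185 − 1/1.207)/(4π×222) = 5.514×10^-6 K/W
R_outer film = 1/(h·4πr_o²) = 1/(6.17×4π×1.207²) = 0.008853 K/W
R_total = 0.008859 K/W
Q = ΔT/R_total = 90/0.008859

Q ≈ 10200 W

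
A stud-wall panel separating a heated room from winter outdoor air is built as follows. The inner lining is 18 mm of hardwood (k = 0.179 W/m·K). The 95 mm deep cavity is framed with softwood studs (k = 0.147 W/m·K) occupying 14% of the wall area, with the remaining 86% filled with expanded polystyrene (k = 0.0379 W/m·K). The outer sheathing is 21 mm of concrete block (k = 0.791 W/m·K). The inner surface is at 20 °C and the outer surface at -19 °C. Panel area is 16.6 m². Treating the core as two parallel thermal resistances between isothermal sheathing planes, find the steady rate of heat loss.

Q ≈ 338 W

Sheathing layers in series; stud and cavity paths in parallel between them.
R_inner = 0.018/(0.179×16.6) = 0.006058 K/W
R_stud  = 0.095/(0.147×0.14×16.6) = 0.2781 K/W
R_cav   = 0.095/(0.0379×0.86×16.6) = 0.1756 K/W
1/R_core = 1/R_stud + 1/R_cav → R_core = 0.1076 K/W
R_outer = 0.021/(0.791×16.6) = 0.001599 K/W
R_total = 0.1153 K/W
Q = ΔT/R_total = 39/0.1153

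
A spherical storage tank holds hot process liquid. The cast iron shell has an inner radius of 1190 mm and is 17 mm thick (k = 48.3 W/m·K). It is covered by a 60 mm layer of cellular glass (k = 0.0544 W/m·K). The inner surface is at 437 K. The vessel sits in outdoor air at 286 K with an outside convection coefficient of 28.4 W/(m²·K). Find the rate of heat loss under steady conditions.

For a spherical shell R = (1/r₁ − 1/r₂)/(4πk); film R = 1/(h·4πr²). In series:
R_cast iron shell = (1/1.19 − 1/1.207)/(4π×48.3) = 1.95×10^-5 K/W
R_cellular glass = (1/1.207 − 1/1.267)/(4π×0.0544) = 0.05739 K/W
R_outer film = 1/(h·4πr_o²) = 1/(28.4×4π×1.267²) = 0.001745 K/W
R_total = 0.05916 K/W
Q = ΔT/R_total = 151/0.05916

Q ≈ 2550 W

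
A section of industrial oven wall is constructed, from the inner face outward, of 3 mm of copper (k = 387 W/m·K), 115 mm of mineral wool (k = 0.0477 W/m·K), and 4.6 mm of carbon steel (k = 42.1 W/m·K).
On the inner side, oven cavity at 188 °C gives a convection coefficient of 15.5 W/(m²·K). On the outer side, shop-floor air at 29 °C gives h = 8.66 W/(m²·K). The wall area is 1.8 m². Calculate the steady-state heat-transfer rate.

Q ≈ 110 W

Series thermal resistances:
R_inner film = 1/(h_i·A) = 1/(15.5×1.8) = 0.03584 K/W
R_copper = L/(kA) = 0.003/(387×1.8) = 4.307×10^-6 K/W
R_mineral wool = L/(kA) = 0.115/(0.0477×1.8) = 1.339 K/W
R_carbon steel = L/(kA) = 0.0046/(42.1×1.8) = 6.07×10^-5 K/W
R_outer film = 1/(h_o·A) = 1/(8.66×1.8) = 0.06415 K/W
R_total = 1.439 K/W
Q = ΔT / R_total = 159 / 1.439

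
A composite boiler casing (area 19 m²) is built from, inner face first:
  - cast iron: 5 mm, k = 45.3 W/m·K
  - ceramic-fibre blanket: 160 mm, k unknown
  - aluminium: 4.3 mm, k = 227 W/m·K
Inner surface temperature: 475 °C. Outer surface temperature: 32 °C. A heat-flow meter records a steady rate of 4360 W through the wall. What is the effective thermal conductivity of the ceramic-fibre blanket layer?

k ≈ 0.0829 W/(m·K)

Series thermal resistances:
R_cast iron = L/(kA) = 0.005/(45.3×19) = 5.809×10^-6 K/W
R_aluminium = L/(kA) = 0.0043/(227×19) = 9.97×10^-7 K/W
Sum of known resistances R_other = 6.806×10^-6 K/W
Total R = ΔT/Q = 443/4360 = 0.1016 K/W
R_ceramic-fibre blanket = R_total − R_other = 0.1016 K/W
k = L/(R·A) = 0.16/(0.1016×19)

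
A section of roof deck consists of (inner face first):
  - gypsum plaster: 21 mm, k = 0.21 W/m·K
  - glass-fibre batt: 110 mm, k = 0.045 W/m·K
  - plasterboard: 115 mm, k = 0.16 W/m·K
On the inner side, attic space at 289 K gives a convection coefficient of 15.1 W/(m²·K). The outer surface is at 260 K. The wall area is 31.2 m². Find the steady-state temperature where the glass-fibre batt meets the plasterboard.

T ≈ 266 K

Using the resistance-network approach (series):
R_inner film = 1/(h_i·A) = 1/(15.1×31.2) = 0.002123 K/W
R_gypsum plaster = L/(kA) = 0.021/(0.21×31.2) = 0.003205 K/W
R_glass-fibre batt = L/(kA) = 0.11/(0.045×31.2) = 0.07835 K/W
R_plasterboard = L/(kA) = 0.115/(0.16×31.2) = 0.02304 K/W
R_total = 0.1067 K/W;  Q = ΔT/R_total = 29/0.1067 = 271.8 W
T_interface = T_inner − Q·ΣR(inner→interface) = 289 − 272×0.08368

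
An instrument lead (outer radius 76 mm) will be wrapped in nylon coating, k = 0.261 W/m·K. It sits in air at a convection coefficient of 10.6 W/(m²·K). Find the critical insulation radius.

For a cylinder r_cr = k/h = 0.261/10.6
r_cr = 24.6 mm; since the bare radius (76 mm) is above r_cr, any added insulation will reduce heat loss.

r_cr ≈ 24.6 mm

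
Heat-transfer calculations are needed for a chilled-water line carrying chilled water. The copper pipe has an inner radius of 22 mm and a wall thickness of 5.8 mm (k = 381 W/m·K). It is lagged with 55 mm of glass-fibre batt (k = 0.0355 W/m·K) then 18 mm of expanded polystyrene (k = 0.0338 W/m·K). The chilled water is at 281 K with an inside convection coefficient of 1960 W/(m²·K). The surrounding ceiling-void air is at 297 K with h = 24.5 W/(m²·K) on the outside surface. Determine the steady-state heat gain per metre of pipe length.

Treating each annulus and film as a series resistance:
R_inner film = 1/(h_i·2πr₁L) = 1/(1960×2π×0.022×1) = 0.003691 K/W
R_copper pipe wall = ln(27.8/22)/(2π×381×1) = 9.775×10^-5 K/W
R_glass-fibre batt = ln(82.8/27.8)/(2π×0.0355×1) = 4.893 K/W
R_expanded polystyrene = ln(100.8/82.8)/(2π×0.0338×1) = 0.9263 K/W
R_outer film = 1/(h_o·2πr_oL) = 1/(24.5×2π×0.1008×1) = 0.06445 K/W
R_total = 5.887 K/W
Q = ΔT/R_total = 16/5.887

q′ ≈ 2.72 W/m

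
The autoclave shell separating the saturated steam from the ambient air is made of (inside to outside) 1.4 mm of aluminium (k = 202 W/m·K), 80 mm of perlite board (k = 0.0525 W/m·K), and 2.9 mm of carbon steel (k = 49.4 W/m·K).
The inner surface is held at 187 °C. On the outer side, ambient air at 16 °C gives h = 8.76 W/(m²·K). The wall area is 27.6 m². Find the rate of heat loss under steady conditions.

Q ≈ 2880 W

Using the resistance-network approach (series):
R_aluminium = L/(kA) = 0.0014/(202×27.6) = 2.511×10^-7 K/W
R_perlite board = L/(kA) = 0.08/(0.0525×27.6) = 0.05521 K/W
R_carbon steel = L/(kA) = 0.0029/(49.4×27.6) = 2.127×10^-6 K/W
R_outer film = 1/(h_o·A) = 1/(8.76×27.6) = 0.004136 K/W
R_total = 0.05935 K/W
Q = ΔT / R_total = 171 / 0.05935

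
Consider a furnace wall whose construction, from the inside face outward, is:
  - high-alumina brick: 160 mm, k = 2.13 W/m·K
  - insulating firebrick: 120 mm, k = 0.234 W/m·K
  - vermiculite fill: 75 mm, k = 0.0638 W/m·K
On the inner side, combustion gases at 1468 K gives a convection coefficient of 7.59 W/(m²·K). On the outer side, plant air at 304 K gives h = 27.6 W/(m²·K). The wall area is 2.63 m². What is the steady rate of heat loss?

Series thermal resistances:
R_inner film = 1/(h_i·A) = 1/(7.59×2.63) = 0.0501 K/W
R_high-alumina brick = L/(kA) = 0.16/(2.13×2.63) = 0.02856 K/W
R_insulating firebrick = L/(kA) = 0.12/(0.234×2.63) = 0.195 K/W
R_vermiculite fill = L/(kA) = 0.075/(0.0638×2.63) = 0.447 K/W
R_outer film = 1/(h_o·A) = 1/(27.6×2.63) = 0.01378 K/W
R_total = 0.7344 K/W
Q = ΔT / R_total = 1164 / 0.7344

Q ≈ 1580 W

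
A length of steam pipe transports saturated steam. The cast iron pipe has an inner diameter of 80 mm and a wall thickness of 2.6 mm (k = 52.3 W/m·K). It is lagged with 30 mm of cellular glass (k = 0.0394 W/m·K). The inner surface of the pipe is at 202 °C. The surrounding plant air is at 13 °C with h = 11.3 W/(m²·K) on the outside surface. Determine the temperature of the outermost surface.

T ≈ 28.6 °C

Cylindrical conduction, so R = ln(r₂/r₁)/(2πkL) per layer, in series:
R_cast iron pipe wall = ln(42.6/40)/(2π×52.3×1) = 1.916×10^-4 K/W
R_cellular glass = ln(72.6/42.6)/(2π×0.0394×1) = 2.153 K/W
R_outer film = 1/(h_o·2πr_oL) = 1/(11.3×2π×0.0726×1) = 0.194 K/W
R_total = 2.348 K/W
Q = ΔT/R_total = 189/2.348
Q = 80.5 W/m
T_interface = T_inner − Q·ΣR(inner→interface) = 202 − 80.5×2.154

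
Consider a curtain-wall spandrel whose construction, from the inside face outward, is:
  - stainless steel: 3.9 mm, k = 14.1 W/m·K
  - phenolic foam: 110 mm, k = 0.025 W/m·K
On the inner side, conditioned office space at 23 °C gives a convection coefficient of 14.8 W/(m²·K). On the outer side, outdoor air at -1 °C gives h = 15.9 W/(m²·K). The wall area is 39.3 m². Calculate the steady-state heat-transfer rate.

Q ≈ 208 W

Treating each layer as a thermal resistance in series:
R_inner film = 1/(h_i·A) = 1/(14.8×39.3) = 0.001719 K/W
R_stainless steel = L/(kA) = 0.0039/(14.1×39.3) = 7.038×10^-6 K/W
R_phenolic foam = L/(kA) = 0.11/(0.025×39.3) = 0.112 K/W
R_outer film = 1/(h_o·A) = 1/(15.9×39.3) = 0.0016 K/W
R_total = 0.1153 K/W
Q = ΔT / R_total = 24 / 0.1153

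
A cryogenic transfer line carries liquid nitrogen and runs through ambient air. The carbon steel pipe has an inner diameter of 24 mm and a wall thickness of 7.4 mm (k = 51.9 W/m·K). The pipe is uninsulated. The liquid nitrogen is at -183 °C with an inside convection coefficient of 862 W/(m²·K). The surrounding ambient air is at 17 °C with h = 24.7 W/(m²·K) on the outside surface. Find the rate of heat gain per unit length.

q′ ≈ 573 W/m

For a radial system each layer contributes R = ln(r_out/r_in)/(2πkL); films add R = 1/(hA).
R_inner film = 1/(h_i·2πr₁L) = 1/(862×2π×0.012×1) = 0.01539 K/W
R_carbon steel pipe wall = ln(19.4/12)/(2π×51.9×1) = 0.001473 K/W
R_outer film = 1/(h_o·2πr_oL) = 1/(24.7×2π×0.0194×1) = 0.3321 K/W
R_total = 0.349 K/W
Q = ΔT/R_total = 200/0.349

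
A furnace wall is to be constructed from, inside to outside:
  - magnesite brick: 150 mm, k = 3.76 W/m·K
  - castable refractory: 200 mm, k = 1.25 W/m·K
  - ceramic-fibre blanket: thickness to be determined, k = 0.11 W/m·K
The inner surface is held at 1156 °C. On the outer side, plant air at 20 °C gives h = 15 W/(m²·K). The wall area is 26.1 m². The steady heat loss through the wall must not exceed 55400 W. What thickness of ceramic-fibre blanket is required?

Thermal resistances in series:
R_magnesite brick = L/(kA) = 0.15/(3.76×26.1) = 0.001528 K/W
R_castable refractory = L/(kA) = 0.2/(1.25×26.1) = 0.00613 K/W
R_outer film = 1/(h_o·A) = 1/(15×26.1) = 0.002554 K/W
Sum of the known resistances R_other = 0.01021 K/W
Required total resistance R_tot = ΔT/Q_allow = 1136/55400 = 0.02051 K/W
R_ceramic-fibre blanket = R_tot − R_other = 0.01029 K/W
L = R·k·A = 0.01029×0.11×26.1

L ≈ 29.5 mm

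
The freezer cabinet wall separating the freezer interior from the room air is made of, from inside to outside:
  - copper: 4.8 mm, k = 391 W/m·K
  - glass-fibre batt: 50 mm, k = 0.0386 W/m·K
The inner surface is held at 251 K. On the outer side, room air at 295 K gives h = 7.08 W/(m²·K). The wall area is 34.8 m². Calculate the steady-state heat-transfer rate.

Treating each layer as a thermal resistance in series:
R_copper = L/(kA) = 0.0048/(391×34.8) = 3.528×10^-7 K/W
R_glass-fibre batt = L/(kA) = 0.05/(0.0386×34.8) = 0.03722 K/W
R_outer film = 1/(h_o·A) = 1/(7.08×34.8) = 0.004059 K/W
R_total = 0.04128 K/W
Q = ΔT / R_total = 44 / 0.04128

Q ≈ 1070 W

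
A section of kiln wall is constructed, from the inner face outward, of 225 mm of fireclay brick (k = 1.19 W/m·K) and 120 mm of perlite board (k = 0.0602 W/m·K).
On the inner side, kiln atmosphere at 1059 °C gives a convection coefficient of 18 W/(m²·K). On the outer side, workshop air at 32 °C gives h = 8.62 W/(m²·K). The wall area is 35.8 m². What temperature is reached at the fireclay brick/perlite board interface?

Thermal resistances in series:
R_inner film = 1/(h_i·A) = 1/(18×35.8) = 0.001552 K/W
R_fireclay brick = L/(kA) = 0.225/(1.19×35.8) = 0.005281 K/W
R_perlite board = L/(kA) = 0.12/(0.0602×35.8) = 0.05568 K/W
R_outer film = 1/(h_o·A) = 1/(8.62×35.8) = 0.00324 K/W
R_total = 0.06575 K/W;  Q = ΔT/R_total = 1027/0.06575 = 15620 W
T_interface = T_inner − Q·ΣR(inner→interface) = 1059 − 15600×0.006833

T ≈ 952 °C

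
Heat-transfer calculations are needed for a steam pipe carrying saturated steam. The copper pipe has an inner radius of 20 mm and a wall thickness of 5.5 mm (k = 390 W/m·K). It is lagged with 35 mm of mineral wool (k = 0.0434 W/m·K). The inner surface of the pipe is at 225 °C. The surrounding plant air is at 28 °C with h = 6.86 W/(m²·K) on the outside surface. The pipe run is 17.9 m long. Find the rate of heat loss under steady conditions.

Per-layer cylindrical resistances, series-summed:
R_copper pipe wall = ln(25.5/20)/(2π×390×17.9) = 5.539×10^-6 K/W
R_mineral wool = ln(60.5/25.5)/(2π×0.0434×17.9) = 0.177 K/W
R_outer film = 1/(h_o·2πr_oL) = 1/(6.86×2π×0.0605×17.9) = 0.02142 K/W
R_total = 0.1984 K/W
Q = ΔT/R_total = 197/0.1984

Q ≈ 993 W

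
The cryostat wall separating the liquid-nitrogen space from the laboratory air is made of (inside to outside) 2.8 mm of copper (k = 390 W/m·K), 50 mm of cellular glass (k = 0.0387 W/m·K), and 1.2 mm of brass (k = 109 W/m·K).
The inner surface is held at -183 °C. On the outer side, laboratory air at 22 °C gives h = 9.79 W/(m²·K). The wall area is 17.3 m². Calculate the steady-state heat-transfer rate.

Thermal resistances in series:
R_copper = L/(kA) = 0.0028/(390×17.3) = 4.15×10^-7 K/W
R_cellular glass = L/(kA) = 0.05/(0.0387×17.3) = 0.07468 K/W
R_brass = L/(kA) = 0.0012/(109×17.3) = 6.364×10^-7 K/W
R_outer film = 1/(h_o·A) = 1/(9.79×17.3) = 0.005904 K/W
R_total = 0.08059 K/W
Q = ΔT / R_total = 205 / 0.08059

Q ≈ 2540 W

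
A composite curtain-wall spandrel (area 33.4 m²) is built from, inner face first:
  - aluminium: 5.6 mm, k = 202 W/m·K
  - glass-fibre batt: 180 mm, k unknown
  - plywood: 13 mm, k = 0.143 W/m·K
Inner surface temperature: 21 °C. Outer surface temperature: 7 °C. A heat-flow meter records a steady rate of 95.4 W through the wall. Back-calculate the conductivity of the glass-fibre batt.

Using the resistance-network approach (series):
R_aluminium = L/(kA) = 0.0056/(202×33.4) = 8.3×10^-7 K/W
R_plywood = L/(kA) = 0.013/(0.143×33.4) = 0.002722 K/W
Sum of known resistances R_other = 0.002723 K/W
Total R = ΔT/Q = 14/95.4 = 0.1468 K/W
R_glass-fibre batt = R_total − R_other = 0.144 K/W
k = L/(R·A) = 0.18/(0.144×33.4)

k ≈ 0.0374 W/(m·K)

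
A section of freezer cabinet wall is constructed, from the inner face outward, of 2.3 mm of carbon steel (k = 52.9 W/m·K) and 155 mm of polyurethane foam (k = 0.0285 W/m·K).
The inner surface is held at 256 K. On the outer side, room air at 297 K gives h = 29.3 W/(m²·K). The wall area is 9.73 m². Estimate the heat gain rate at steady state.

Treating each layer as a thermal resistance in series:
R_carbon steel = L/(kA) = 0.0023/(52.9×9.73) = 4.468×10^-6 K/W
R_polyurethane foam = L/(kA) = 0.155/(0.0285×9.73) = 0.559 K/W
R_outer film = 1/(h_o·A) = 1/(29.3×9.73) = 0.003508 K/W
R_total = 0.5625 K/W
Q = ΔT / R_total = 41 / 0.5625

Q ≈ 72.9 W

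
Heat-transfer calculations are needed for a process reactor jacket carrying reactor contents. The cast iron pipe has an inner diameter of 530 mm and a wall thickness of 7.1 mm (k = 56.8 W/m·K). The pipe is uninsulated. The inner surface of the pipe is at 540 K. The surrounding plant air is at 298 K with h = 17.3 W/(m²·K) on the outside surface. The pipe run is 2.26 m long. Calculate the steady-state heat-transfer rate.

Q ≈ 16100 W

Radial resistances (cylindrical: R_cond = ln(r_o/r_i)/(2πkL), R_conv = 1/(h·2πrL)):
R_cast iron pipe wall = ln(272.1/265)/(2π×56.8×2.26) = 3.278×10^-5 K/W
R_outer film = 1/(h_o·2πr_oL) = 1/(17.3×2π×0.2721×2.26) = 0.01496 K/W
R_total = 0.01499 K/W
Q = ΔT/R_total = 242/0.01499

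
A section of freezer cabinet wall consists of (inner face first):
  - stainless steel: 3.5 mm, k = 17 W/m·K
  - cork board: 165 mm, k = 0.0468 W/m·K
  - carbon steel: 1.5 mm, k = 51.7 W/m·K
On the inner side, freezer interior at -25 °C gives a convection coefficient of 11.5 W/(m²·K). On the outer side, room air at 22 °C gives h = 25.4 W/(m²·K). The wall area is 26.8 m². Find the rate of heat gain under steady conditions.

Q ≈ 345 W

Using the resistance-network approach (series):
R_inner film = 1/(h_i·A) = 1/(11.5×26.8) = 0.003245 K/W
R_stainless steel = L/(kA) = 0.0035/(17×26.8) = 7.682×10^-6 K/W
R_cork board = L/(kA) = 0.165/(0.0468×26.8) = 0.1316 K/W
R_carbon steel = L/(kA) = 0.0015/(51.7×26.8) = 1.083×10^-6 K/W
R_outer film = 1/(h_o·A) = 1/(25.4×26.8) = 0.001469 K/W
R_total = 0.1363 K/W
Q = ΔT / R_total = 47 / 0.1363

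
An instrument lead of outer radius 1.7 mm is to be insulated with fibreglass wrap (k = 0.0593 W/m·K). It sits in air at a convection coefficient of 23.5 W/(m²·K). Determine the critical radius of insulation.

For a cylinder r_cr = k/h = 0.0593/23.5
r_cr = 2.52 mm; since the bare radius (1.7 mm) is below r_cr, adding a thin layer of insulation will *increase* heat loss.

r_cr ≈ 2.52 mm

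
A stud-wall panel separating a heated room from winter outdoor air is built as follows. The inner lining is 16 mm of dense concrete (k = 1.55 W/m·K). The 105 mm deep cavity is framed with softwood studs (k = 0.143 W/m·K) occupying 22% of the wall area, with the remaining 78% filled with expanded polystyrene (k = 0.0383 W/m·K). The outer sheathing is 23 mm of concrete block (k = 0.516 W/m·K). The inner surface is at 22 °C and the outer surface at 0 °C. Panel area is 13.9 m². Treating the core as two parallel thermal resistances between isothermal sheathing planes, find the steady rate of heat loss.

Sheathing layers in series; stud and cavity paths in parallel between them.
R_inner = 0.016/(1.55×13.9) = 7.426×10^-4 K/W
R_stud  = 0.105/(0.143×0.22×13.9) = 0.2401 K/W
R_cav   = 0.105/(0.0383×0.78×13.9) = 0.2529 K/W
1/R_core = 1/R_stud + 1/R_cav → R_core = 0.1232 K/W
R_outer = 0.023/(0.516×13.9) = 0.003207 K/W
R_total = 0.1271 K/W
Q = ΔT/R_total = 22/0.1271

Q ≈ 173 W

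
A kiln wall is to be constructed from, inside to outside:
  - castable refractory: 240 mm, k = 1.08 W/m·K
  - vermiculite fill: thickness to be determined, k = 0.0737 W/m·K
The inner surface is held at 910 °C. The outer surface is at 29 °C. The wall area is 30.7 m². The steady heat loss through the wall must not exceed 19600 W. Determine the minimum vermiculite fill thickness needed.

L ≈ 85.3 mm

Series thermal resistances:
R_castable refractory = L/(kA) = 0.24/(1.08×30.7) = 0.007239 K/W
Sum of the known resistances R_other = 0.007239 K/W
Required total resistance R_tot = ΔT/Q_allow = 881/19600 = 0.04495 K/W
R_vermiculite fill = R_tot − R_other = 0.03771 K/W
L = R·k·A = 0.03771×0.0737×30.7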